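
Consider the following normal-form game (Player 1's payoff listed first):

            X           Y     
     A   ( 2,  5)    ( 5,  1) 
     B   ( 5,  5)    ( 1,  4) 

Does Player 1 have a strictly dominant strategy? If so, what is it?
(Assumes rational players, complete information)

No strictly dominant strategy exists for Player 1

Work:
A strategy strictly dominates another if it gives a strictly higher payoff against every opponent action. Compare each pair of P1's strategies column-by-column:
  A vs B: [2 vs 5, 5 vs 1] → A does not strictly dominate B (column X: 2 ≤ 5)
  B vs A: [5 vs 2, 1 vs 5] → B does not strictly dominate A (column Y: 1 ≤ 5)
No single strategy strictly dominates all others → no strictly dominant strategy.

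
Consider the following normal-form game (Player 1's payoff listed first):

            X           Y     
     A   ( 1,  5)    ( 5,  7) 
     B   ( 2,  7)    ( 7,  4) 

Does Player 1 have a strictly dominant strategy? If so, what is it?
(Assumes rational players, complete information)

Yes, Player 1's strictly dominant strategy is B

Work:
A strategy strictly dominates another if it gives a strictly higher payoff against every opponent action. Compare each pair of P1's strategies column-by-column:
  A vs B: [1 vs 2, 5 vs 7] → A does not strictly dominate B (column X: 1 ≤ 2)
  B vs A: [2 vs 1, 7 vs 5] → B strictly dominates A
B strictly dominates every other strategy → strictly dominant.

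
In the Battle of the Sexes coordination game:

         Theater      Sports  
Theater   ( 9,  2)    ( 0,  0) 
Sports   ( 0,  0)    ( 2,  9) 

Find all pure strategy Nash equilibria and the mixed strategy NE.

Pure NE: (Theater, Theater) and (Sports, Sports); Mixed NE: p = 0.8182, q = 0.1818

Work:
Check pure NE:
(Theater, Theater): (9, 2) - no unilateral deviation beneficial
(Sports, Sports): (2, 9) - no unilateral deviation beneficial
Mixed NE: P1 plays Theater with p = 0.8182, P2 plays Theater with q = 0.1818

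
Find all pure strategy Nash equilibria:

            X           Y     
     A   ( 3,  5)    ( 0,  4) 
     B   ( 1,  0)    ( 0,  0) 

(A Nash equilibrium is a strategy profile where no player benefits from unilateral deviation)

Nash equilibrium: (A, X), (B, Y)

Work:
Best responses:
  P1 vs X: payoffs [3, 1] → best response A (payoff 3)
  P1 vs Y: payoffs [0, 0] → best response A/B (payoff 0)
  P2 vs A: payoffs [5, 4] → best response X (payoff 5)
  P2 vs B: payoffs [0, 0] → best response X/Y (payoff 0)
Mutual best responses: (A,X), (B,Y) → Nash equilibria.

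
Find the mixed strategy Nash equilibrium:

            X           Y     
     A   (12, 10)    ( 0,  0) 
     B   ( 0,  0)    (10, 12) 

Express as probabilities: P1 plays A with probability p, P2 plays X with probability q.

p = 0.5455, q = 0.4545

Work:
Find probabilities that make opponent indifferent:
P2 chooses q to make P1 indifferent between A and B
P1 chooses p to make P2 indifferent between X and Y
Mixed NE: P1 plays (A: 0.5455, B: 0.4545), P2 plays (X: 0.4545, Y: 0.5455)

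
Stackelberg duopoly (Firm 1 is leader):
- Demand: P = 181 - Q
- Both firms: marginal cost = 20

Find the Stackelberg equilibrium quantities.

q₁* (leader) = 80.5, q₂* (follower) = 40.25

Work:
Follower's reaction: q₂ = (a - c - q₁)/2
Leader substitutes: π₁ = q₁·(a - q₁ - (a-c-q₁)/2 - c)
FOC: q₁* = (181 - 20)/2 = 80.50
Then: q₂* = (181 - 20 - 80.5)/2 = 40.25
Leader has first-mover advantage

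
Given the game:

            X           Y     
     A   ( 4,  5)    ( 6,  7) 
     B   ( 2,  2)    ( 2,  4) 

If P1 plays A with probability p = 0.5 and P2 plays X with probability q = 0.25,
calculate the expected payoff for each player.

E[P1] = 3.75, E[P2] = 5.0

Work:
E[P1] = p·q·π₁(A,X) + p·(1-q)·π₁(A,Y) + (1-p)·q·π₁(B,X) + (1-p)·(1-q)·π₁(B,Y)
= 0.5·0.25·4 + 0.5·0.75·6 + 0.5·0.25·2 + 0.5·0.75·2
= 3.75

E[P2] = 5.0 (similar calculation)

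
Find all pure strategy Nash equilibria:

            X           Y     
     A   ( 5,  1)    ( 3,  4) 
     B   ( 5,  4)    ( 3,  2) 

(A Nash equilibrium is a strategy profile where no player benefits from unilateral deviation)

Nash equilibrium: (A, Y), (B, X)

Work:
Best responses:
  P1 vs X: payoffs [5, 5] → best response A/B (payoff 5)
  P1 vs Y: payoffs [3, 3] → best response A/B (payoff 3)
  P2 vs A: payoffs [1, 4] → best response Y (payoff 4)
  P2 vs B: payoffs [4, 2] → best response X (payoff 4)
Mutual best responses: (A,Y), (B,X) → Nash equilibria.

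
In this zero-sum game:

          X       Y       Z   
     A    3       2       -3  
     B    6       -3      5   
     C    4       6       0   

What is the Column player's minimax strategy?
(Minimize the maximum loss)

Column should play Z, value = 5

Work:
Column player minimizes Row's maximum payoff:
Column X: max payoff to Row = 6
Column Y: max payoff to Row = 6
Column Z: max payoff to Row = 5
Minimum is 5, achieved by column Z.
Minimax strategy: Z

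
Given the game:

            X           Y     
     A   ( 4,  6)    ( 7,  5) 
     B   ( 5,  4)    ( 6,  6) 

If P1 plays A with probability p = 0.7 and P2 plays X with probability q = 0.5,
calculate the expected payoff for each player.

E[P1] = 5.5, E[P2] = 5.35

Work:
E[P1] = p·q·π₁(A,X) + p·(1-q)·π₁(A,Y) + (1-p)·q·π₁(B,X) + (1-p)·(1-q)·π₁(B,Y)
= 0.7·0.5·4 + 0.7·0.5·7 + 0.3·0.5·5 + 0.3·0.5·6
= 5.5

E[P2] = 5.35 (similar calculation)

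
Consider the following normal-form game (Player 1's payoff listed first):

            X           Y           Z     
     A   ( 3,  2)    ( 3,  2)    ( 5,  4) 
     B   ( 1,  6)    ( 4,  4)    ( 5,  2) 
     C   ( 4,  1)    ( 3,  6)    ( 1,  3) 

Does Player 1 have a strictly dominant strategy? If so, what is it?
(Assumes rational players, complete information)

No strictly dominant strategy exists for Player 1

Work:
A strategy strictly dominates another if it gives a strictly higher payoff against every opponent action. Compare each pair of P1's strategies column-by-column:
  A vs B: [3 vs 1, 3 vs 4, 5 vs 5] → A does not strictly dominate B (column Y: 3 ≤ 4)
  A vs C: [3 vs 4, 3 vs 3, 5 vs 1] → A does not strictly dominate C (column X: 3 ≤ 4)
  B vs A: [1 vs 3, 4 vs 3, 5 vs 5] → B does not strictly dominate A (column X: 1 ≤ 3)
  B vs C: [1 vs 4, 4 vs 3, 5 vs 1] → B does not strictly dominate C (column X: 1 ≤ 4)
  C vs A: [4 vs 3, 3 vs 3, 1 vs 5] → C does not strictly dominate A (column Y: 3 ≤ 3)
  C vs B: [4 vs 1, 3 vs 4, 1 vs 5] → C does not strictly dominate B (column Y: 3 ≤ 4)
No single strategy strictly dominates all others → no strictly dominant strategy.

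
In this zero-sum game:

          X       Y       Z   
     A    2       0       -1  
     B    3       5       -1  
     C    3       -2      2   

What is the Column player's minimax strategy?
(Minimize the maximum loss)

Column should play Z, value = 2

Work:
Column player minimizes Row's maximum payoff:
Column X: max payoff to Row = 3
Column Y: max payoff to Row = 5
Column Z: max payoff to Row = 2
Minimum is 2, achieved by column Z.
Minimax strategy: Z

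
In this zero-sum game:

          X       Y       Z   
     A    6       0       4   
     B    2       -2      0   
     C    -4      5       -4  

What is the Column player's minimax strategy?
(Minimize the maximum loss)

Column should play Z, value = 4

Work:
Column player minimizes Row's maximum payoff:
Column X: max payoff to Row = 6
Column Y: max payoff to Row = 5
Column Z: max payoff to Row = 4
Minimum is 4, achieved by column Z.
Minimax strategy: Z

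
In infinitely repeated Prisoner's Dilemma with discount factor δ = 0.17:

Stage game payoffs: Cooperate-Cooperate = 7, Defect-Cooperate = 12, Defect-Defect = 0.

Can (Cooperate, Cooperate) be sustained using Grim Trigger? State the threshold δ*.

δ* = 0.4167; since δ = 0.17 < 0.4167, cooperation cannot be sustained

Work:
For Grim Trigger:
Cooperate forever: 7/(1-δ)
Defect then punished: 12 + 0·δ/(1-δ)
Need: 7/(1-δ) ≥ 12 + 0·δ/(1-δ)
Solving: δ ≥ (T-R)/(T-P) = (12-7)/(12-0) = 0.4167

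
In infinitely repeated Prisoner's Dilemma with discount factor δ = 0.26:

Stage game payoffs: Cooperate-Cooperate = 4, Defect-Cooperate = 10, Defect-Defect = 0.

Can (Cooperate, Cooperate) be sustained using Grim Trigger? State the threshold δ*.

δ* = 0.6; since δ = 0.26 < 0.6, cooperation cannot be sustained

Work:
For Grim Trigger:
Cooperate forever: 4/(1-δ)
Defect then punished: 10 + 0·δ/(1-δ)
Need: 4/(1-δ) ≥ 10 + 0·δ/(1-δ)
Solving: δ ≥ (T-R)/(T-P) = (10-4)/(10-0) = 0.6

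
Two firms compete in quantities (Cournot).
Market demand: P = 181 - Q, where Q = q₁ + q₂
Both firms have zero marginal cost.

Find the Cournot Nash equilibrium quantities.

q₁* = q₂* = 60.33; P* = 60.33

Work:
Profit: π_i = P·q_i = (a - q_i - q_j)·q_i
FOC: ∂π_i/∂q_i = a - 2q_i - q_j = 0
Reaction function: q_i = (181 - q_j)/2
Symmetry: q* = 181/3 = 60.33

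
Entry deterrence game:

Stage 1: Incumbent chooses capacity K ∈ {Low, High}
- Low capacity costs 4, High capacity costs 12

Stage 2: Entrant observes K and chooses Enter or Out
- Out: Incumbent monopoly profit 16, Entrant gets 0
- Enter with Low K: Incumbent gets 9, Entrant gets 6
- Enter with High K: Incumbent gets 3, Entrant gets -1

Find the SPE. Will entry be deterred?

SPE: (Low, Enter|Low, Out|High); Entry not deterred. Incumbent net profit = 5, Entrant gets 6

Work:
After Low K: Entrant enters (6 > 0)
After High K: Entrant stays out (-1 < 0)
Incumbent: Low → 9−4=5, High → 16−12=4
Incumbent chooses Low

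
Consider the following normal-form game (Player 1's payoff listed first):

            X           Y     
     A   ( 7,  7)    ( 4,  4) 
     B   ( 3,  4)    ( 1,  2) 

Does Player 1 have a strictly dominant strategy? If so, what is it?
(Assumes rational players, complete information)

Yes, Player 1's strictly dominant strategy is A

Work:
A strategy strictly dominates another if it gives a strictly higher payoff against every opponent action. Compare each pair of P1's strategies column-by-column:
  A vs B: [7 vs 3, 4 vs 1] → A strictly dominates B
  B vs A: [3 vs 7, 1 vs 4] → B does not strictly dominate A (column X: 3 ≤ 7)
A strictly dominates every other strategy → strictly dominant.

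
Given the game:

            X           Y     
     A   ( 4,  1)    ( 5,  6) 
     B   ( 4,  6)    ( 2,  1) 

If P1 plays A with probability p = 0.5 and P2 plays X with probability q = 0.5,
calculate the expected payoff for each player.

E[P1] = 3.75, E[P2] = 3.5

Work:
E[P1] = p·q·π₁(A,X) + p·(1-q)·π₁(A,Y) + (1-p)·q·π₁(B,X) + (1-p)·(1-q)·π₁(B,Y)
= 0.5·0.5·4 + 0.5·0.5·5 + 0.5·0.5·4 + 0.5·0.5·2
= 3.75

E[P2] = 3.5 (similar calculation)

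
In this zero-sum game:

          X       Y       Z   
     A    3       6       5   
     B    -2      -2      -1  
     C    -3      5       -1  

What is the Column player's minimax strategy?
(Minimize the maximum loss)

Column should play X, value = 3

Work:
Column player minimizes Row's maximum payoff:
Column X: max payoff to Row = 3
Column Y: max payoff to Row = 6
Column Z: max payoff to Row = 5
Minimum is 3, achieved by column X.
Minimax strategy: X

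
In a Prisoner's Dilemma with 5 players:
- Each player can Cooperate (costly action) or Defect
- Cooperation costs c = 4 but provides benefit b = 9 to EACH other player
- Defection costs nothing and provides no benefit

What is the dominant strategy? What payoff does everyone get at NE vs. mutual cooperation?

Dominant: Defect; NE payoff = 0; Coop payoff = 32

Work:
Defect dominates (saves cost c = 4, benefit to others is external)
NE: All defect → everyone gets 0
If all cooperate: each receives (4)×9 - 4 = 32
Social dilemma: 32 > 0 but NE gives 0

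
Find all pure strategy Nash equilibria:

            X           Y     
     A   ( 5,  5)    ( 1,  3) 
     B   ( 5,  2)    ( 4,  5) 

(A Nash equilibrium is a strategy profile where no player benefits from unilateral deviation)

Nash equilibrium: (A, X), (B, Y)

Work:
Best responses:
  P1 vs X: payoffs [5, 5] → best response A/B (payoff 5)
  P1 vs Y: payoffs [1, 4] → best response B (payoff 4)
  P2 vs A: payoffs [5, 3] → best response X (payoff 5)
  P2 vs B: payoffs [2, 5] → best response Y (payoff 5)
Mutual best responses: (A,X), (B,Y) → Nash equilibria.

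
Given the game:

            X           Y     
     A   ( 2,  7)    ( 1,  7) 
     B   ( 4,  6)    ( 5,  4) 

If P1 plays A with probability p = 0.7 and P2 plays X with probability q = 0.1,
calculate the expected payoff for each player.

E[P1] = 2.24, E[P2] = 6.16

Work:
E[P1] = p·q·π₁(A,X) + p·(1-q)·π₁(A,Y) + (1-p)·q·π₁(B,X) + (1-p)·(1-q)·π₁(B,Y)
= 0.7·0.1·2 + 0.7·0.9·1 + 0.3·0.1·4 + 0.3·0.9·5
= 2.24

E[P2] = 6.16 (similar calculation)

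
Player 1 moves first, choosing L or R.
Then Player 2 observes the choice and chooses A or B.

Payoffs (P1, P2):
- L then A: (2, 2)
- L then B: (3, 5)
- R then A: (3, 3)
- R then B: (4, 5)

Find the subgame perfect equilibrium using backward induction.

P1 plays R, P2 plays B after L and B after R; Payoff (4, 5)

Work:
Backward induction:
After L: P2 chooses B → P1 gets 3
After R: P2 chooses B → P1 gets 4
P1 chooses R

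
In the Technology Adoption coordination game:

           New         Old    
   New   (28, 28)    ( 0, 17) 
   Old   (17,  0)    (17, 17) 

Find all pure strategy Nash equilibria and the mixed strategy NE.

Pure NE: (New, New) and (Old, Old); Mixed NE: p = 0.6071, q = 0.6071

Work:
Check pure NE:
(New, New): (28, 28) - no unilateral deviation beneficial
(Old, Old): (17, 17) - no unilateral deviation beneficial
Mixed NE: P1 plays New with p = 0.6071, P2 plays New with q = 0.6071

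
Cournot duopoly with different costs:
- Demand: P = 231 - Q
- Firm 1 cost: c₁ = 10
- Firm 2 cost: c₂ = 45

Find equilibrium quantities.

q₁* = 85.33, q₂* = 50.33

Work:
Reaction: q₁ = (231 - 10 - q₂)/2
Reaction: q₂ = (231 - 45 - q₁)/2
Solve simultaneously:
q₁* = (231 - 2×10 + 45)/3 = 85.33
q₂* = (231 - 2×45 + 10)/3 = 50.33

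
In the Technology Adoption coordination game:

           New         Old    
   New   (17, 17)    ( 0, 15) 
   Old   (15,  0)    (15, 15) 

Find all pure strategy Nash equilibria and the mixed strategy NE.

Pure NE: (New, New) and (Old, Old); Mixed NE: p = 0.8824, q = 0.8824

Work:
Check pure NE:
(New, New): (17, 17) - no unilateral deviation beneficial
(Old, Old): (15, 15) - no unilateral deviation beneficial
Mixed NE: P1 plays New with p = 0.8824, P2 plays New with q = 0.8824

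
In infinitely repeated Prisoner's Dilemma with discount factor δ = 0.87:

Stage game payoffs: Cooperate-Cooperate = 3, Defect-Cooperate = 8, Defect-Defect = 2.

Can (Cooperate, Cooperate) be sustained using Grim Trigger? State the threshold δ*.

δ* = 0.8333; since δ = 0.87 ≥ 0.8333, cooperation can be sustained

Work:
For Grim Trigger:
Cooperate forever: 3/(1-δ)
Defect then punished: 8 + 2·δ/(1-δ)
Need: 3/(1-δ) ≥ 8 + 2·δ/(1-δ)
Solving: δ ≥ (T-R)/(T-P) = (8-3)/(8-2) = 0.8333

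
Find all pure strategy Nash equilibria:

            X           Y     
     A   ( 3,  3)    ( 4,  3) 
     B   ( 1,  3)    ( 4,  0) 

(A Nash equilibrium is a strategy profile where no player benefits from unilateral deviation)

Nash equilibrium: (A, X), (A, Y)

Work:
Best responses:
  P1 vs X: payoffs [3, 1] → best response A (payoff 3)
  P1 vs Y: payoffs [4, 4] → best response A/B (payoff 4)
  P2 vs A: payoffs [3, 3] → best response X/Y (payoff 3)
  P2 vs B: payoffs [3, 0] → best response X (payoff 3)
Mutual best responses: (A,X), (A,Y) → Nash equilibria.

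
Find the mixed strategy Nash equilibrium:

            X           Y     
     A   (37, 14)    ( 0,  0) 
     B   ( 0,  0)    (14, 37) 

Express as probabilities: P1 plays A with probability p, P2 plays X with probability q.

p = 0.7255, q = 0.2745

Work:
Find probabilities that make opponent indifferent:
P2 chooses q to make P1 indifferent between A and B
P1 chooses p to make P2 indifferent between X and Y
Mixed NE: P1 plays (A: 0.7255, B: 0.2745), P2 plays (X: 0.2745, Y: 0.7255)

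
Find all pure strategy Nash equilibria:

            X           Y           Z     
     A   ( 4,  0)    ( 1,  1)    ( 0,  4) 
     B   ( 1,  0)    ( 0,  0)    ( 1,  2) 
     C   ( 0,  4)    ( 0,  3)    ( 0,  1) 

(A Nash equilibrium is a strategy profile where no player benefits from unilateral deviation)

Nash equilibrium: (B, Z)

Work:
Best responses:
  P1 vs X: payoffs [4, 1, 0] → best response A (payoff 4)
  P1 vs Y: payoffs [1, 0, 0] → best response A (payoff 1)
  P1 vs Z: payoffs [0, 1, 0] → best response B (payoff 1)
  P2 vs A: payoffs [0, 1, 4] → best response Z (payoff 4)
  P2 vs B: payoffs [0, 0, 2] → best response Z (payoff 2)
  P2 vs C: payoffs [4, 3, 1] → best response X (payoff 4)
Mutual best responses: (B,Z) → Nash equilibria.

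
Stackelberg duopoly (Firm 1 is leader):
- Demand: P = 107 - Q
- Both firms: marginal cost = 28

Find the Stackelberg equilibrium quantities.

q₁* (leader) = 39.5, q₂* (follower) = 19.75

Work:
Follower's reaction: q₂ = (a - c - q₁)/2
Leader substitutes: π₁ = q₁·(a - q₁ - (a-c-q₁)/2 - c)
FOC: q₁* = (107 - 28)/2 = 39.50
Then: q₂* = (107 - 28 - 39.5)/2 = 19.75
Leader has first-mover advantage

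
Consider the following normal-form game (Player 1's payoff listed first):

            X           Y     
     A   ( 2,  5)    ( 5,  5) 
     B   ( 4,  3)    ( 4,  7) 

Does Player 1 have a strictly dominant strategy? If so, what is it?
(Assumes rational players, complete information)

No strictly dominant strategy exists for Player 1

Work:
A strategy strictly dominates another if it gives a strictly higher payoff against every opponent action. Compare each pair of P1's strategies column-by-column:
  A vs B: [2 vs 4, 5 vs 4] → A does not strictly dominate B (column X: 2 ≤ 4)
  B vs A: [4 vs 2, 4 vs 5] → B does not strictly dominate A (column Y: 4 ≤ 5)
No single strategy strictly dominates all others → no strictly dominant strategy.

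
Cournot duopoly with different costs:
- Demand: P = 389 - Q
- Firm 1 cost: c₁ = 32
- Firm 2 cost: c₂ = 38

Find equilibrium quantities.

q₁* = 121.0, q₂* = 115.0

Work:
Reaction: q₁ = (389 - 32 - q₂)/2
Reaction: q₂ = (389 - 38 - q₁)/2
Solve simultaneously:
q₁* = (389 - 2×32 + 38)/3 = 121.0
q₂* = (389 - 2×38 + 32)/3 = 115.0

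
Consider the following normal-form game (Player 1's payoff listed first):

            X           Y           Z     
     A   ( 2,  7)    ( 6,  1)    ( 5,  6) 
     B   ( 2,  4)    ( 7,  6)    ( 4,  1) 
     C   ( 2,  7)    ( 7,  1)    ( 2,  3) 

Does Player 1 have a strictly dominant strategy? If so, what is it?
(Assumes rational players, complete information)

No strictly dominant strategy exists for Player 1

Work:
A strategy strictly dominates another if it gives a strictly higher payoff against every opponent action. Compare each pair of P1's strategies column-by-column:
  A vs B: [2 vs 2, 6 vs 7, 5 vs 4] → A does not strictly dominate B (column X: 2 ≤ 2)
  A vs C: [2 vs 2, 6 vs 7, 5 vs 2] → A does not strictly dominate C (column X: 2 ≤ 2)
  B vs A: [2 vs 2, 7 vs 6, 4 vs 5] → B does not strictly dominate A (column X: 2 ≤ 2)
  B vs C: [2 vs 2, 7 vs 7, 4 vs 2] → B does not strictly dominate C (column X: 2 ≤ 2)
  C vs A: [2 vs 2, 7 vs 6, 2 vs 5] → C does not strictly dominate A (column X: 2 ≤ 2)
  C vs B: [2 vs 2, 7 vs 7, 2 vs 4] → C does not strictly dominate B (column X: 2 ≤ 2)
No single strategy strictly dominates all others → no strictly dominant strategy.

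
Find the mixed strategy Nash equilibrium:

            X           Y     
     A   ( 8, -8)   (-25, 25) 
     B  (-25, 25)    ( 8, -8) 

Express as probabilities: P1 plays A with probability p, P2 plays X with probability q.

p = 0.5, q = 0.5

Work:
Find probabilities that make opponent indifferent:
P2 chooses q to make P1 indifferent between A and B
P1 chooses p to make P2 indifferent between X and Y
Mixed NE: P1 plays (A: 0.5, B: 0.5), P2 plays (X: 0.5, Y: 0.5)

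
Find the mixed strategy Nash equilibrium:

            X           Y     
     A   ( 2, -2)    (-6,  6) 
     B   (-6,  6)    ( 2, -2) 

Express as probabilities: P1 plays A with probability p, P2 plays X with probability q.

p = 0.5, q = 0.5

Work:
Find probabilities that make opponent indifferent:
P2 chooses q to make P1 indifferent between A and B
P1 chooses p to make P2 indifferent between X and Y
Mixed NE: P1 plays (A: 0.5, B: 0.5), P2 plays (X: 0.5, Y: 0.5)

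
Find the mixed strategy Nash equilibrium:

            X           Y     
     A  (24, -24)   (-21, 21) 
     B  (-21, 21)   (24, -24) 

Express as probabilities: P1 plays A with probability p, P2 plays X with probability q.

p = 0.5, q = 0.5

Work:
Find probabilities that make opponent indifferent:
P2 chooses q to make P1 indifferent between A and B
P1 chooses p to make P2 indifferent between X and Y
Mixed NE: P1 plays (A: 0.5, B: 0.5), P2 plays (X: 0.5, Y: 0.5)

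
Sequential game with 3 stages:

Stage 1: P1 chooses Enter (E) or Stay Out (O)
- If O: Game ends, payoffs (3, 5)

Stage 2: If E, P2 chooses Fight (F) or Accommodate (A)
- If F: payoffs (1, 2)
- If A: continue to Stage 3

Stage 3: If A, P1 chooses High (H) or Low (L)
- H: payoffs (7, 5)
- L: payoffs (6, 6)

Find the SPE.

SPE: (E, A, H); Outcome (7, 5)

Work:
Stage 3: P1 chooses H (7 vs 6)
Stage 2: P2: F->2, A->5 (anticipating H). Choose A
Stage 1: P1: O->3, E->7 (anticipating A, H). Choose E
SPE path: E -> A -> H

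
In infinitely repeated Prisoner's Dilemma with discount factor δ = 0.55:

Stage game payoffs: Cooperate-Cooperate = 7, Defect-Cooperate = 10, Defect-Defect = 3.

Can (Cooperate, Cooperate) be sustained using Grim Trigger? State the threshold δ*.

δ* = 0.4286; since δ = 0.55 ≥ 0.4286, cooperation can be sustained

Work:
For Grim Trigger:
Cooperate forever: 7/(1-δ)
Defect then punished: 10 + 3·δ/(1-δ)
Need: 7/(1-δ) ≥ 10 + 3·δ/(1-δ)
Solving: δ ≥ (T-R)/(T-P) = (10-7)/(10-3) = 0.4286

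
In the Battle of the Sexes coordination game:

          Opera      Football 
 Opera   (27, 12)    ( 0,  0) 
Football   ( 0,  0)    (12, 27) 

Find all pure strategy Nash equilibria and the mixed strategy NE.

Pure NE: (Opera, Opera) and (Football, Football); Mixed NE: p = 0.6923, q = 0.3077

Work:
Check pure NE:
(Opera, Opera): (27, 12) - no unilateral deviation beneficial
(Football, Football): (12, 27) - no unilateral deviation beneficial
Mixed NE: P1 plays Opera with p = 0.6923, P2 plays Opera with q = 0.3077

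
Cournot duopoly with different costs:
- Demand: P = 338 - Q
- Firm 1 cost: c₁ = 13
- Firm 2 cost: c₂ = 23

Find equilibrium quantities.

q₁* = 111.67, q₂* = 101.67

Work:
Reaction: q₁ = (338 - 13 - q₂)/2
Reaction: q₂ = (338 - 23 - q₁)/2
Solve simultaneously:
q₁* = (338 - 2×13 + 23)/3 = 111.67
q₂* = (338 - 2×23 + 13)/3 = 101.67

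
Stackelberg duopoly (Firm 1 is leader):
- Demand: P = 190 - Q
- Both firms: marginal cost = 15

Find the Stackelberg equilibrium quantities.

q₁* (leader) = 87.5, q₂* (follower) = 43.75

Work:
Follower's reaction: q₂ = (a - c - q₁)/2
Leader substitutes: π₁ = q₁·(a - q₁ - (a-c-q₁)/2 - c)
FOC: q₁* = (190 - 15)/2 = 87.50
Then: q₂* = (190 - 15 - 87.5)/2 = 43.75
Leader has first-mover advantage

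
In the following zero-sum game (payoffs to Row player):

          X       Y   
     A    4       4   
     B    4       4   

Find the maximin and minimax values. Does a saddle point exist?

Maximin = 4, Minimax = 4, Saddle: True

Work:
Row minimums: [4, 4] → maximin = 4
Column maximums: [4, 4] → minimax = 4
Saddle point exists! Game value = 4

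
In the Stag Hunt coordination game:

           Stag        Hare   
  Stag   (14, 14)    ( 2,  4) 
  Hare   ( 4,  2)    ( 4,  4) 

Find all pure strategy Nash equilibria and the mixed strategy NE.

Pure NE: (Stag, Stag) and (Hare, Hare); Mixed NE: p = 0.1667, q = 0.1667

Work:
Check pure NE:
(Stag, Stag): (14, 14) - no unilateral deviation beneficial
(Hare, Hare): (4, 4) - no unilateral deviation beneficial
Mixed NE: P1 plays Stag with p = 0.1667, P2 plays Stag with q = 0.1667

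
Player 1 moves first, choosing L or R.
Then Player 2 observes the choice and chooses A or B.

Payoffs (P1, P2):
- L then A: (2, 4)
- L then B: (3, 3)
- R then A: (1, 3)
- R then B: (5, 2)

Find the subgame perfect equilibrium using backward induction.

P1 plays L, P2 plays A after L and A after R; Payoff (2, 4)

Work:
Backward induction:
After L: P2 chooses A → P1 gets 2
After R: P2 chooses A → P1 gets 1
P1 chooses L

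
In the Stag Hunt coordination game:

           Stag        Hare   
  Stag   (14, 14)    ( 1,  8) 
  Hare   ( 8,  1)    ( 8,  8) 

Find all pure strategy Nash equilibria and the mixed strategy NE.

Pure NE: (Stag, Stag) and (Hare, Hare); Mixed NE: p = 0.5385, q = 0.5385

Work:
Check pure NE:
(Stag, Stag): (14, 14) - no unilateral deviation beneficial
(Hare, Hare): (8, 8) - no unilateral deviation beneficial
Mixed NE: P1 plays Stag with p = 0.5385, P2 plays Stag with q = 0.5385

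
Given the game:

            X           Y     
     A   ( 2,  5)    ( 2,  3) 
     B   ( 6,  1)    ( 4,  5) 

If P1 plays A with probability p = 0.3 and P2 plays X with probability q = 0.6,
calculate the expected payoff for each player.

E[P1] = 4.24, E[P2] = 3.08

Work:
E[P1] = p·q·π₁(A,X) + p·(1-q)·π₁(A,Y) + (1-p)·q·π₁(B,X) + (1-p)·(1-q)·π₁(B,Y)
= 0.3·0.6·2 + 0.3·0.4·2 + 0.7·0.6·6 + 0.7·0.4·4
= 4.24

E[P2] = 3.08 (similar calculation)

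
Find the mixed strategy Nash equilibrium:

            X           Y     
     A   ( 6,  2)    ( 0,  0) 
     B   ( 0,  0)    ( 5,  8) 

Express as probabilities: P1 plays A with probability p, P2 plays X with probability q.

p = 0.8, q = 0.4545

Work:
Find probabilities that make opponent indifferent:
P2 chooses q to make P1 indifferent between A and B
P1 chooses p to make P2 indifferent between X and Y
Mixed NE: P1 plays (A: 0.8, B: 0.2), P2 plays (X: 0.4545, Y: 0.5455)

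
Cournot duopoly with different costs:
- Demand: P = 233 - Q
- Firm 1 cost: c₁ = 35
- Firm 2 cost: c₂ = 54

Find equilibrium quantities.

q₁* = 72.33, q₂* = 53.33

Work:
Reaction: q₁ = (233 - 35 - q₂)/2
Reaction: q₂ = (233 - 54 - q₁)/2
Solve simultaneously:
q₁* = (233 - 2×35 + 54)/3 = 72.33
q₂* = (233 - 2×54 + 35)/3 = 53.33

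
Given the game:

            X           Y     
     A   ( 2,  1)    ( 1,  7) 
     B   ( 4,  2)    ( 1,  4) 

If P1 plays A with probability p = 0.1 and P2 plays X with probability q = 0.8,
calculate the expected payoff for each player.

E[P1] = 3.24, E[P2] = 2.38

Work:
E[P1] = p·q·π₁(A,X) + p·(1-q)·π₁(A,Y) + (1-p)·q·π₁(B,X) + (1-p)·(1-q)·π₁(B,Y)
= 0.1·0.8·2 + 0.1·0.2·1 + 0.9·0.8·4 + 0.9·0.2·1
= 3.24

E[P2] = 2.38 (similar calculation)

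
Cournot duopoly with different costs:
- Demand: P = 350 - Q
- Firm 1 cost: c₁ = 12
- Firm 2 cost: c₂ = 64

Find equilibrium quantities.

q₁* = 130.0, q₂* = 78.0

Work:
Reaction: q₁ = (350 - 12 - q₂)/2
Reaction: q₂ = (350 - 64 - q₁)/2
Solve simultaneously:
q₁* = (350 - 2×12 + 64)/3 = 130.0
q₂* = (350 - 2×64 + 12)/3 = 78.0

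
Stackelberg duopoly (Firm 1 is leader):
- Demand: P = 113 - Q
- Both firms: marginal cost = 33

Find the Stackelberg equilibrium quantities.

q₁* (leader) = 40.0, q₂* (follower) = 20.0

Work:
Follower's reaction: q₂ = (a - c - q₁)/2
Leader substitutes: π₁ = q₁·(a - q₁ - (a-c-q₁)/2 - c)
FOC: q₁* = (113 - 33)/2 = 40.00
Then: q₂* = (113 - 33 - 40.0)/2 = 20.00
Leader has first-mover advantage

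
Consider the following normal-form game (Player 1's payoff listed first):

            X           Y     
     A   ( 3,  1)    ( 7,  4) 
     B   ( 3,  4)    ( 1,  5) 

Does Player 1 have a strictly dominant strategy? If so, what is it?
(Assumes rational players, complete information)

No strictly dominant strategy exists for Player 1

Work:
A strategy strictly dominates another if it gives a strictly higher payoff against every opponent action. Compare each pair of P1's strategies column-by-column:
  A vs B: [3 vs 3, 7 vs 1] → A does not strictly dominate B (column X: 3 ≤ 3)
  B vs A: [3 vs 3, 1 vs 7] → B does not strictly dominate A (column X: 3 ≤ 3)
No single strategy strictly dominates all others → no strictly dominant strategy.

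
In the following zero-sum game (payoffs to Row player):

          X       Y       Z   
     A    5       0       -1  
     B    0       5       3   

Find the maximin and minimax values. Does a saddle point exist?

Maximin = 0, Minimax = 3, Saddle: False

Work:
Row minimums: [-1, 0] → maximin = 0
Column maximums: [5, 5, 3] → minimax = 3
No saddle point (maximin ≠ minimax). Mixed strategy needed.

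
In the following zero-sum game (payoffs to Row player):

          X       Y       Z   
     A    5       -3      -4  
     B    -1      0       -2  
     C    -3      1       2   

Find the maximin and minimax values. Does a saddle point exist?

Maximin = -2, Minimax = 1, Saddle: False

Work:
Row minimums: [-4, -2, -3] → maximin = -2
Column maximums: [5, 1, 2] → minimax = 1
No saddle point (maximin ≠ minimax). Mixed strategy needed.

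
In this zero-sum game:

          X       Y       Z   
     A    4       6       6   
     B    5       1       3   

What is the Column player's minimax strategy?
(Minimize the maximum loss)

Column should play X, value = 5

Work:
Column player minimizes Row's maximum payoff:
Column X: max payoff to Row = 5
Column Y: max payoff to Row = 6
Column Z: max payoff to Row = 6
Minimum is 5, achieved by column X.
Minimax strategy: X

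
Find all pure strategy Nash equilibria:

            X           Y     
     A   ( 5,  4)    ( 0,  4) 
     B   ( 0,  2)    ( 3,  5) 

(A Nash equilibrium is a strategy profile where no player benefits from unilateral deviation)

Nash equilibrium: (A, X), (B, Y)

Work:
Best responses:
  P1 vs X: payoffs [5, 0] → best response A (payoff 5)
  P1 vs Y: payoffs [0, 3] → best response B (payoff 3)
  P2 vs A: payoffs [4, 4] → best response X/Y (payoff 4)
  P2 vs B: payoffs [2, 5] → best response Y (payoff 5)
Mutual best responses: (A,X), (B,Y) → Nash equilibria.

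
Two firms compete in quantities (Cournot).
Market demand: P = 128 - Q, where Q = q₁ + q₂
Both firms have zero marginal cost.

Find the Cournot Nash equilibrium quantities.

q₁* = q₂* = 42.67; P* = 42.67

Work:
Profit: π_i = P·q_i = (a - q_i - q_j)·q_i
FOC: ∂π_i/∂q_i = a - 2q_i - q_j = 0
Reaction function: q_i = (128 - q_j)/2
Symmetry: q* = 128/3 = 42.67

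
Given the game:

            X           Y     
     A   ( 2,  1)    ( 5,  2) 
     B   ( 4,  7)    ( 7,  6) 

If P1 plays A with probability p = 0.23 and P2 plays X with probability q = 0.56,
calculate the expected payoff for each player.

E[P1] = 4.86, E[P2] = 5.3824

Work:
E[P1] = p·q·π₁(A,X) + p·(1-q)·π₁(A,Y) + (1-p)·q·π₁(B,X) + (1-p)·(1-q)·π₁(B,Y)
= 0.23·0.56·2 + 0.23·0.44·5 + 0.77·0.56·4 + 0.77·0.44·7
= 4.86

E[P2] = 5.3824 (similar calculation)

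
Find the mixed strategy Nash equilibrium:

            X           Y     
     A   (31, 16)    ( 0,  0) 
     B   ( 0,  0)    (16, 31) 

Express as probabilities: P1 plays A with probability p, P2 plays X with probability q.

p = 0.6596, q = 0.3404

Work:
Find probabilities that make opponent indifferent:
P2 chooses q to make P1 indifferent between A and B
P1 chooses p to make P2 indifferent between X and Y
Mixed NE: P1 plays (A: 0.6596, B: 0.3404), P2 plays (X: 0.3404, Y: 0.6596)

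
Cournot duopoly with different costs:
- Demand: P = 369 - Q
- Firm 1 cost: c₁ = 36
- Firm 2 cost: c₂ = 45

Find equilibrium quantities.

q₁* = 114.0, q₂* = 105.0

Work:
Reaction: q₁ = (369 - 36 - q₂)/2
Reaction: q₂ = (369 - 45 - q₁)/2
Solve simultaneously:
q₁* = (369 - 2×36 + 45)/3 = 114.0
q₂* = (369 - 2×45 + 36)/3 = 105.0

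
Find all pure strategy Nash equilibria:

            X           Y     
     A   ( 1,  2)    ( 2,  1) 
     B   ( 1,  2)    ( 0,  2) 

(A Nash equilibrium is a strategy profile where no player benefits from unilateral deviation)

Nash equilibrium: (A, X), (B, X)

Work:
Best responses:
  P1 vs X: payoffs [1, 1] → best response A/B (payoff 1)
  P1 vs Y: payoffs [2, 0] → best response A (payoff 2)
  P2 vs A: payoffs [2, 1] → best response X (payoff 2)
  P2 vs B: payoffs [2, 2] → best response X/Y (payoff 2)
Mutual best responses: (A,X), (B,X) → Nash equilibria.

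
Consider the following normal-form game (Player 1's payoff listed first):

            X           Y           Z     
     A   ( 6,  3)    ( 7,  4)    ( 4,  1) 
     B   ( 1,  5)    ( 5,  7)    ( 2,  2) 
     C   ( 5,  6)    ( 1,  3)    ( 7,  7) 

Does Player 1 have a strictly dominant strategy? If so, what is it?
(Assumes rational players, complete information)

No strictly dominant strategy exists for Player 1

Work:
A strategy strictly dominates another if it gives a strictly higher payoff against every opponent action. Compare each pair of P1's strategies column-by-column:
  A vs B: [6 vs 1, 7 vs 5, 4 vs 2] → A strictly dominates B
  A vs C: [6 vs 5, 7 vs 1, 4 vs 7] → A does not strictly dominate C (column Z: 4 ≤ 7)
  B vs A: [1 vs 6, 5 vs 7, 2 vs 4] → B does not strictly dominate A (column X: 1 ≤ 6)
  B vs C: [1 vs 5, 5 vs 1, 2 vs 7] → B does not strictly dominate C (column X: 1 ≤ 5)
  C vs A: [5 vs 6, 1 vs 7, 7 vs 4] → C does not strictly dominate A (column X: 5 ≤ 6)
  C vs B: [5 vs 1, 1 vs 5, 7 vs 2] → C does not strictly dominate B (column Y: 1 ≤ 5)
No single strategy strictly dominates all others → no strictly dominant strategy.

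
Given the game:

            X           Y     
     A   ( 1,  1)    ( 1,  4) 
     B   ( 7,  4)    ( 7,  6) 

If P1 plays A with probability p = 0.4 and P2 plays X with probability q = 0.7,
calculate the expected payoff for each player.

E[P1] = 4.6, E[P2] = 3.52

Work:
E[P1] = p·q·π₁(A,X) + p·(1-q)·π₁(A,Y) + (1-p)·q·π₁(B,X) + (1-p)·(1-q)·π₁(B,Y)
= 0.4·0.7·1 + 0.4·0.3·1 + 0.6·0.7·7 + 0.6·0.3·7
= 4.6

E[P2] = 3.52 (similar calculation)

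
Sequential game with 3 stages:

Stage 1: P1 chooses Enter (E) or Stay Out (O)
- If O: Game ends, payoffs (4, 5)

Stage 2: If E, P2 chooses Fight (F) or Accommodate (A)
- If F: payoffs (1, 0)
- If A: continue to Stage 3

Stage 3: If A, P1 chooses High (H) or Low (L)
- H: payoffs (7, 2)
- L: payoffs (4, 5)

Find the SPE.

SPE: (E, A, H); Outcome (7, 2)

Work:
Stage 3: P1 chooses H (7 vs 4)
Stage 2: P2: F->0, A->2 (anticipating H). Choose A
Stage 1: P1: O->4, E->7 (anticipating A, H). Choose E
SPE path: E -> A -> H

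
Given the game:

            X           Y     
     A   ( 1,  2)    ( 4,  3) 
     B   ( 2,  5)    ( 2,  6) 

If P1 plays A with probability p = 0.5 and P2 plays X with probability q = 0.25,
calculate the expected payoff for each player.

E[P1] = 2.625, E[P2] = 4.25

Work:
E[P1] = p·q·π₁(A,X) + p·(1-q)·π₁(A,Y) + (1-p)·q·π₁(B,X) + (1-p)·(1-q)·π₁(B,Y)
= 0.5·0.25·1 + 0.5·0.75·4 + 0.5·0.25·2 + 0.5·0.75·2
= 2.625

E[P2] = 4.25 (similar calculation)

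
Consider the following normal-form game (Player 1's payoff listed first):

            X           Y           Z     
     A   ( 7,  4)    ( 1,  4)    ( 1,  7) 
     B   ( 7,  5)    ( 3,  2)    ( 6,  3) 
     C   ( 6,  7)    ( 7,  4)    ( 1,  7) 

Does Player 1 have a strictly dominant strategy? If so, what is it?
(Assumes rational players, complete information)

No strictly dominant strategy exists for Player 1

Work:
A strategy strictly dominates another if it gives a strictly higher payoff against every opponent action. Compare each pair of P1's strategies column-by-column:
  A vs B: [7 vs 7, 1 vs 3, 1 vs 6] → A does not strictly dominate B (column X: 7 ≤ 7)
  A vs C: [7 vs 6, 1 vs 7, 1 vs 1] → A does not strictly dominate C (column Y: 1 ≤ 7)
  B vs A: [7 vs 7, 3 vs 1, 6 vs 1] → B does not strictly dominate A (column X: 7 ≤ 7)
  B vs C: [7 vs 6, 3 vs 7, 6 vs 1] → B does not strictly dominate C (column Y: 3 ≤ 7)
  C vs A: [6 vs 7, 7 vs 1, 1 vs 1] → C does not strictly dominate A (column X: 6 ≤ 7)
  C vs B: [6 vs 7, 7 vs 3, 1 vs 6] → C does not strictly dominate B (column X: 6 ≤ 7)
No single strategy strictly dominates all others → no strictly dominant strategy.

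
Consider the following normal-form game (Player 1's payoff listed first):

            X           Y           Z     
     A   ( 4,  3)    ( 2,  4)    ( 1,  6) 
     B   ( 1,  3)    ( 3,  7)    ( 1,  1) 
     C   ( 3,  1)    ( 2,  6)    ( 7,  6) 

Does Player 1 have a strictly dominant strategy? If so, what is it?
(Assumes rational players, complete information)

No strictly dominant strategy exists for Player 1

Work:
A strategy strictly dominates another if it gives a strictly higher payoff against every opponent action. Compare each pair of P1's strategies column-by-column:
  A vs B: [4 vs 1, 2 vs 3, 1 vs 1] → A does not strictly dominate B (column Y: 2 ≤ 3)
  A vs C: [4 vs 3, 2 vs 2, 1 vs 7] → A does not strictly dominate C (column Y: 2 ≤ 2)
  B vs A: [1 vs 4, 3 vs 2, 1 vs 1] → B does not strictly dominate A (column X: 1 ≤ 4)
  B vs C: [1 vs 3, 3 vs 2, 1 vs 7] → B does not strictly dominate C (column X: 1 ≤ 3)
  C vs A: [3 vs 4, 2 vs 2, 7 vs 1] → C does not strictly dominate A (column X: 3 ≤ 4)
  C vs B: [3 vs 1, 2 vs 3, 7 vs 1] → C does not strictly dominate B (column Y: 2 ≤ 3)
No single strategy strictly dominates all others → no strictly dominant strategy.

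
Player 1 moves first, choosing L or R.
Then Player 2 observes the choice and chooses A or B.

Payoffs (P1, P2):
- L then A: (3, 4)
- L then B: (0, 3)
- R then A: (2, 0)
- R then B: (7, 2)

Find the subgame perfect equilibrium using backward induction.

P1 plays R, P2 plays A after L and B after R; Payoff (7, 2)

Work:
Backward induction:
After L: P2 chooses A → P1 gets 3
After R: P2 chooses B → P1 gets 7
P1 chooses R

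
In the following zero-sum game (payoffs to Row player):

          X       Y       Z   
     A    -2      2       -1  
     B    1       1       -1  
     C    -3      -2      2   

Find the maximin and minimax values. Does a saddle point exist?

Maximin = -1, Minimax = 1, Saddle: False

Work:
Row minimums: [-2, -1, -3] → maximin = -1
Column maximums: [1, 2, 2] → minimax = 1
No saddle point (maximin ≠ minimax). Mixed strategy needed.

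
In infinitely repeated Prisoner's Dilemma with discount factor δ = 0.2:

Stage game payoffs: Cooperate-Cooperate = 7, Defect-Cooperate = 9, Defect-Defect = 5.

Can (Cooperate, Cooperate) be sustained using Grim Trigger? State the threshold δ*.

δ* = 0.5; since δ = 0.2 < 0.5, cooperation cannot be sustained

Work:
For Grim Trigger:
Cooperate forever: 7/(1-δ)
Defect then punished: 9 + 5·δ/(1-δ)
Need: 7/(1-δ) ≥ 9 + 5·δ/(1-δ)
Solving: δ ≥ (T-R)/(T-P) = (9-7)/(9-5) = 0.5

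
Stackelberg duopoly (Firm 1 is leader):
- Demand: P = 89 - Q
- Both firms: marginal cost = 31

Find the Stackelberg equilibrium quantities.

q₁* (leader) = 29.0, q₂* (follower) = 14.5

Work:
Follower's reaction: q₂ = (a - c - q₁)/2
Leader substitutes: π₁ = q₁·(a - q₁ - (a-c-q₁)/2 - c)
FOC: q₁* = (89 - 31)/2 = 29.00
Then: q₂* = (89 - 31 - 29.0)/2 = 14.50
Leader has first-mover advantage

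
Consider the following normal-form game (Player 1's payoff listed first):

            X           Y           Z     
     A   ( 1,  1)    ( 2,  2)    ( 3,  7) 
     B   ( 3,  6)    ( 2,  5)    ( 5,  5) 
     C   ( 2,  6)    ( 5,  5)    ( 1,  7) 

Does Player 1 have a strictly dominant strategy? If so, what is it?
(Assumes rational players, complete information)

No strictly dominant strategy exists for Player 1

Work:
A strategy strictly dominates another if it gives a strictly higher payoff against every opponent action. Compare each pair of P1's strategies column-by-column:
  A vs B: [1 vs 3, 2 vs 2, 3 vs 5] → A does not strictly dominate B (column X: 1 ≤ 3)
  A vs C: [1 vs 2, 2 vs 5, 3 vs 1] → A does not strictly dominate C (column X: 1 ≤ 2)
  B vs A: [3 vs 1, 2 vs 2, 5 vs 3] → B does not strictly dominate A (column Y: 2 ≤ 2)
  B vs C: [3 vs 2, 2 vs 5, 5 vs 1] → B does not strictly dominate C (column Y: 2 ≤ 5)
  C vs A: [2 vs 1, 5 vs 2, 1 vs 3] → C does not strictly dominate A (column Z: 1 ≤ 3)
  C vs B: [2 vs 3, 5 vs 2, 1 vs 5] → C does not strictly dominate B (column X: 2 ≤ 3)
No single strategy strictly dominates all others → no strictly dominant strategy.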